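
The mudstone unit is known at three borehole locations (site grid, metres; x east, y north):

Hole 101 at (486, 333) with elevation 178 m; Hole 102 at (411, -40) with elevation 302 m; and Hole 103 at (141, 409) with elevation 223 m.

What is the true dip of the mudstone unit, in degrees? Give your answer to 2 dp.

Let the plane be z = a·x + b·y + c.
Hole 102−Hole 101: −75a − 373b = 124;  Hole 103−Hole 101: −345a + 76b = 45.
Solving gives a = −0.19503, b = −0.29322.
Gradient magnitude |∇z| = √(a² + b²) = √(0.03804 + 0.08598) = 0.35216.
True dip = arctan(0.35216) = 19.40°, dipping toward NNE (azimuth ≈ 034°).

19.40°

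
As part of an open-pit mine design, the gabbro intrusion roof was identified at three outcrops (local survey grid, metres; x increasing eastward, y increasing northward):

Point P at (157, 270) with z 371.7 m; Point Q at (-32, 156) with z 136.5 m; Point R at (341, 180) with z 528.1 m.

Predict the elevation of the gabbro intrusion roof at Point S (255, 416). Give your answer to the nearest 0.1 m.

525.0 m

Let the plane be z = a·x + b·y + c.
Point Q−Point P: −189a − 114b = −235.2;  Point R−Point P: 184a − 90b = 156.4.
Solving gives a = 1.02663, b = 0.36111.
Then c = 371.7 − a·157 − b·270 = 113.02.
At (255, 416): z = 261.8 + 150.2 + 113.02 = 525.0 m.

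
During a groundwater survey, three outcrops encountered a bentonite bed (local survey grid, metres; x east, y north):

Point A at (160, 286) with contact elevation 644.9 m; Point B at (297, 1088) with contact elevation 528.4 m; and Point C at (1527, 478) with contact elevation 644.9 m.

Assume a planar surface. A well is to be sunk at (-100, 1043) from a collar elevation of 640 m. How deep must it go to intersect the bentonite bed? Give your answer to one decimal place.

113.2 m

Let the plane be z = a·x + b·y + c.
Point B−Point A: 137a + 802b = −116.5;  Point C−Point A: 1367a + 192b = 0.
Solving gives a = 0.020904, b = −0.148833.
Then c = 644.9 − a·160 − b·286 = 684.12.
At (-100, 1043): z_contact = −2.09 − 155.23 + 684.12 = 526.80 m.
Depth below ground = 640 − 526.80 = 113.2 m.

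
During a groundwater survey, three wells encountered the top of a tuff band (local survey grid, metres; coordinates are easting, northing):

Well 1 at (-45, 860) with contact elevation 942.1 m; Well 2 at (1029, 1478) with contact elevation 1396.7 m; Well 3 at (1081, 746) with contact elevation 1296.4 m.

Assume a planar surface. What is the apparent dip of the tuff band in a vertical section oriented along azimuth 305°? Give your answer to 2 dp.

10.15°

Let the plane be z = a·easting + b·northing + c.
Well 2−Well 1: 1074a + 618b = 454.6;  Well 3−Well 1: 1126a − 114b = 354.3.
Solving gives a = 0.33091, b = 0.16053.
Unit vector along 305° is (sin 305°, cos 305°) = (-0.8192, 0.5736).
Slope in that direction = a·(-0.8192) + b·(0.5736) = −0.17899.
Apparent dip = arctan|0.17899| = 10.15° (true dip is 20.2°, so apparent ≤ true as expected).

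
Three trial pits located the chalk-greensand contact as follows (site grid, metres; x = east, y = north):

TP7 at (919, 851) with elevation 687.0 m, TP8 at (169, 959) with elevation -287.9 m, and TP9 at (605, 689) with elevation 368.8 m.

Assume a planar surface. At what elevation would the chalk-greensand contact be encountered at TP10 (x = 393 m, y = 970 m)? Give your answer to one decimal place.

-15.5 m

Two edge vectors: TP7→TP8 = (-750, 108, -974.9), TP7→TP9 = (-314, -162, -318.2).
Normal n = (TP7→TP8) × (TP7→TP9) = (-192299.4, 67468.6, 155412).
So ∂z/∂x = −n_x/n_z = 1.23735 and ∂z/∂y = −n_y/n_z = −0.43413.
Intercept c from TP7: 687 − 1137.13 + 369.44 = −80.68.
At (393, 970): z = 486.3 − 421.1 − 80.68 = -15.5 m.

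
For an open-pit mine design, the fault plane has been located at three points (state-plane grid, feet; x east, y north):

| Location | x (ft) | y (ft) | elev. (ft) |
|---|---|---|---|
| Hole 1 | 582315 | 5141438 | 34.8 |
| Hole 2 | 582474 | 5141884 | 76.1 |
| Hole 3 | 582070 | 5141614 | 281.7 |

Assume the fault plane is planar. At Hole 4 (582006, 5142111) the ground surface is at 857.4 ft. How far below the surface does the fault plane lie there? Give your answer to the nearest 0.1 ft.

349.0 ft

Let the plane be z = a·x + b·y + c.
Hole 2−Hole 1: 159a + 446b = 41.3;  Hole 3−Hole 1: −245a + 176b = 246.9.
Solving gives a = −0.749330438, b = 0.359738878.
Then c = 34.8 − a·582315 − b·5141438 = −1413193.98.
At (582006, 5142111): z_contact = −436114.81 + 1849817.24 − 1413193.98 = 508.45 ft.
Depth below ground = 857.4 − 508.45 = 349.0 ft.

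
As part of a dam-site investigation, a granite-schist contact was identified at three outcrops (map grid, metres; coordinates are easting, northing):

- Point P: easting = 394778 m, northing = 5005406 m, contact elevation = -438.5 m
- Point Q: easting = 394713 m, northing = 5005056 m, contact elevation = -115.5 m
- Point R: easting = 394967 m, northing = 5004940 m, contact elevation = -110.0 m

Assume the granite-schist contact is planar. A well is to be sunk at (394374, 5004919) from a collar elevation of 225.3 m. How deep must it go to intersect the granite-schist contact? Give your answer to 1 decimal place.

98.8 m

Two edge vectors: Point P→Point Q = (-65, -350, 323), Point P→Point R = (189, -466, 328.5).
Normal n = (Point P→Point Q) × (Point P→Point R) = (35543, 82399.5, 96440).
So ∂z/∂easting = −n_x/n_z = −0.368550394 and ∂z/∂northing = −n_y/n_z = −0.854412070.
Intercept c from Point P: -438.5 + 145495.59 + 4276679.30 = 4421736.39.
At (394374, 5004919): z_contact = −145346.69 − 4276263.20 + 4421736.39 = 126.49 m.
Depth below ground = 225.3 − 126.49 = 98.8 m.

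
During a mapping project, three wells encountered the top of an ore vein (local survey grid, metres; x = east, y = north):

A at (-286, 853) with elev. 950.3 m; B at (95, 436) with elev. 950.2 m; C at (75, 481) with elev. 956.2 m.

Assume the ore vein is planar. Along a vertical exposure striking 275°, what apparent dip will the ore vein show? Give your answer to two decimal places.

14.57°

Let the plane be z = a·x + b·y + c.
B−A: 381a − 417b = −0.1;  C−A: 361a − 372b = 5.9.
Solving gives a = 0.28365, b = 0.25940.
Unit vector along 275° is (sin 275°, cos 275°) = (-0.9962, 0.0872).
Slope in that direction = a·(-0.9962) + b·(0.0872) = −0.25996.
Apparent dip = arctan|0.25996| = 14.57° (true dip is 21.0°, so apparent ≤ true as expected).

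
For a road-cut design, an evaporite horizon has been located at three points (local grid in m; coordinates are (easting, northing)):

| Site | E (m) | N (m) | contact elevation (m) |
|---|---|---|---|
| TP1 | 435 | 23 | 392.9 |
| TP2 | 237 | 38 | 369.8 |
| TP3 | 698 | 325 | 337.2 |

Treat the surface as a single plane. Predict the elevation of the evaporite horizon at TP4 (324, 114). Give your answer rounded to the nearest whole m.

Two edge vectors: TP1→TP2 = (-198, 15, -23.1), TP1→TP3 = (263, 302, -55.7).
Normal n = (TP1→TP2) × (TP1→TP3) = (6140.7, -17103.9, -63741).
So ∂z/∂E = −n_x/n_z = 0.09634 and ∂z/∂N = −n_y/n_z = −0.26833.
Intercept c from TP1: 392.9 − 41.91 + 6.17 = 357.16.
At (324, 114): z = 31.2 − 30.6 + 357.16 = 357.8 m.

358 m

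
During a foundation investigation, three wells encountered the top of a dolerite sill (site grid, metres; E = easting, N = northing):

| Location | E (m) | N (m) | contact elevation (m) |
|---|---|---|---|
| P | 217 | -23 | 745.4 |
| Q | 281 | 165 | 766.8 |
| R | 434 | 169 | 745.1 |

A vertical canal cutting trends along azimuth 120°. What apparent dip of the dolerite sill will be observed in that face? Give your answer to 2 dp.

Two edge vectors: P→Q = (64, 188, 21.4), P→R = (217, 192, -0.3).
Normal n = (P→Q) × (P→R) = (-4165.2, 4663, -28508).
So ∂z/∂E = −n_x/n_z = −0.14611 and ∂z/∂N = −n_y/n_z = 0.16357.
Unit vector along 120° is (sin 120°, cos 120°) = (0.8660, -0.5000).
Slope in that direction = a·(0.8660) + b·(-0.5000) = −0.20832.
Apparent dip = arctan|0.20832| = 11.77° (true dip is 12.4°, so apparent ≤ true as expected).

11.77°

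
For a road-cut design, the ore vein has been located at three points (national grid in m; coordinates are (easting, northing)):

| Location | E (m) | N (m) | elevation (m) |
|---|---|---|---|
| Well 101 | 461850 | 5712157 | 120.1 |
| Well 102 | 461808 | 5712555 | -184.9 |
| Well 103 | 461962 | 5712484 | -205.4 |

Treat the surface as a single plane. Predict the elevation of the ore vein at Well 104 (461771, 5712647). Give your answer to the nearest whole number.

Two edge vectors: Well 101→Well 102 = (-42, 398, -305), Well 101→Well 103 = (112, 327, -325.5).
Normal n = (Well 101→Well 102) × (Well 101→Well 103) = (-29814, -47831, -58310).
So ∂z/∂E = −n_x/n_z = −0.51130166 and ∂z/∂N = −n_y/n_z = −0.82028812.
Intercept c from Well 101: 120.1 + 236144.67 + 4685614.50 = 4921879.27.
At (461771, 5712647): z = −236104.3 − 4686016.4 + 4921879.27 = -241.4 m.

-241 m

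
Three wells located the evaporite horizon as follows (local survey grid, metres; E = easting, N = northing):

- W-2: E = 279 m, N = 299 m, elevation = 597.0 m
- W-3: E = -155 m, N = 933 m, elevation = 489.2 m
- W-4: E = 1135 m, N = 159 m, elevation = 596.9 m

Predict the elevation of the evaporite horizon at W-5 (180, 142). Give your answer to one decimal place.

630.2 m

Two edge vectors: W-2→W-3 = (-434, 634, -107.8), W-2→W-4 = (856, -140, -0.1).
Normal n = (W-2→W-3) × (W-2→W-4) = (-15155.4, -92320.2, -481944).
So ∂z/∂E = −n_x/n_z = −0.031446 and ∂z/∂N = −n_y/n_z = −0.191558.
Intercept c from W-2: 597 + 8.77 + 57.28 = 663.05.
At (180, 142): z = −5.7 − 27.2 + 663.05 = 630.2 m.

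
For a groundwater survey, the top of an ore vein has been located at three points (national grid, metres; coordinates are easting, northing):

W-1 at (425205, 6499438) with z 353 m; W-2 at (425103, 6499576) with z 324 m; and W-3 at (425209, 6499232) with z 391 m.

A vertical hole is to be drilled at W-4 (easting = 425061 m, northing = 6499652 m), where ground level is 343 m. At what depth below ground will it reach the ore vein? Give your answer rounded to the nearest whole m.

Let the plane be z = a·easting + b·northing + c.
W-2−W-1: −102a + 138b = −29;  W-3−W-1: 4a − 206b = 38.
Solving gives a = 0.03567937, b = −0.18377322.
Then c = 353 − a·425205 − b·6499438 = 1179604.58.
At (425061, 6499652): z_contact = 15165.9 − 1194462.0 + 1179604.58 = 308.5 m.
Depth below ground = 343 − 308.5 = 34 m.

34 m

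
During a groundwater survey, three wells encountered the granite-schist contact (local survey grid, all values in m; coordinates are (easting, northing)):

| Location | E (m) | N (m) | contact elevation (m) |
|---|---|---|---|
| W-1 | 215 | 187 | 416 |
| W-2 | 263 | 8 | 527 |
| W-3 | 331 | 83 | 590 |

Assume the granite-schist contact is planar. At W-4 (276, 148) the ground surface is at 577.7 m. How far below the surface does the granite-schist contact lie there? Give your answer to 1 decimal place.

Let the plane be z = a·E + b·N + c.
W-2−W-1: 48a − 179b = 111;  W-3−W-1: 116a − 104b = 174.
Solving gives a = 1.24284, b = −0.28684.
Then c = 416 − a·215 − b·187 = 202.43.
At (276, 148): z_contact = 343.02 − 42.45 + 202.43 = 503.00 m.
Depth below ground = 577.7 − 503.00 = 74.7 m.

74.7 m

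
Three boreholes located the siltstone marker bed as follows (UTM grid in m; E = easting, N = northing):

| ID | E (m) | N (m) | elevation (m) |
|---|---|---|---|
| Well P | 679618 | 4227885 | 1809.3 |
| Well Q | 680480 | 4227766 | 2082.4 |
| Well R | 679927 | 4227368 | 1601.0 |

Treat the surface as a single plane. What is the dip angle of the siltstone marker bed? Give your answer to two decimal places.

Two edge vectors: Well P→Well Q = (862, -119, 273.1), Well P→Well R = (309, -517, -208.3).
Normal n = (Well P→Well Q) × (Well P→Well R) = (165980.4, 263942.5, -408883).
So ∂z/∂E = −n_x/n_z = 0.40594 and ∂z/∂N = −n_y/n_z = 0.64552.
Gradient magnitude |∇z| = √(a² + b²) = √(0.16478 + 0.41670) = 0.76255.
True dip = arctan(0.76255) = 37.33°, dipping toward SSW (azimuth ≈ 212°).

37.33°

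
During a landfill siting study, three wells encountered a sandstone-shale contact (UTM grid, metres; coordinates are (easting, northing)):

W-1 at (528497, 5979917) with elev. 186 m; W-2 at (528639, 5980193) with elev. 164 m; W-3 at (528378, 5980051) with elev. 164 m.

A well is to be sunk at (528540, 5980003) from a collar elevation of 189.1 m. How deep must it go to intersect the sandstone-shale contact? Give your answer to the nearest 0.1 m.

10.0 m

Let the plane be z = a·E + b·N + c.
W-2−W-1: 142a + 276b = −22;  W-3−W-1: −119a + 134b = −22.
Solving gives a = 0.060225170, b = −0.110695558.
Then c = 186 − a·528497 − b·5979917 = 630307.43.
At (528540, 5980003): z_contact = 31831.41 − 661959.77 + 630307.43 = 179.07 m.
Depth below ground = 189.1 − 179.07 = 10.0 m.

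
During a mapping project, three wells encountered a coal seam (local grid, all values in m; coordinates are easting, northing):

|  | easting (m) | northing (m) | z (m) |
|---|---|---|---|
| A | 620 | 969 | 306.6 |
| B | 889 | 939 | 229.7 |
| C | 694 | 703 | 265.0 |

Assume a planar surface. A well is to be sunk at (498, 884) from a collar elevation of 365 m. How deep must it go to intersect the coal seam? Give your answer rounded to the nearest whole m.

31 m

Let the plane be z = a·easting + b·northing + c.
B−A: 269a − 30b = −76.9;  C−A: 74a − 266b = −41.6.
Solving gives a = −0.27703, b = 0.07932.
Then c = 306.6 − a·620 − b·969 = 401.49.
At (498, 884): z_contact = −138.0 + 70.1 + 401.49 = 333.7 m.
Depth below ground = 365 − 333.7 = 31 m.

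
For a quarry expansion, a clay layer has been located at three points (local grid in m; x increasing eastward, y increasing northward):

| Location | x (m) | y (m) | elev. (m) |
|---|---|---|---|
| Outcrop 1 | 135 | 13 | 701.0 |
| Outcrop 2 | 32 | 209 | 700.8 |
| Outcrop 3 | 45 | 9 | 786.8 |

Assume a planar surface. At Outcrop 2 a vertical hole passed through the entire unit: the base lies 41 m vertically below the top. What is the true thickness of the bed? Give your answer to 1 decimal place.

Two edge vectors: Outcrop 1→Outcrop 2 = (-103, 196, -0.2), Outcrop 1→Outcrop 3 = (-90, -4, 85.8).
Normal n = (Outcrop 1→Outcrop 2) × (Outcrop 1→Outcrop 3) = (16816, 8855.4, 18052).
So ∂z/∂x = −n_x/n_z = −0.93153 and ∂z/∂y = −n_y/n_z = −0.49055.
|∇z| = √(a²+b²) = 1.05280, so dip δ = arctan(1.05280) = 46.47°.
True thickness = vertical thickness × cos δ = 41 × cos 46.47° = 28.2 m.

28.2 m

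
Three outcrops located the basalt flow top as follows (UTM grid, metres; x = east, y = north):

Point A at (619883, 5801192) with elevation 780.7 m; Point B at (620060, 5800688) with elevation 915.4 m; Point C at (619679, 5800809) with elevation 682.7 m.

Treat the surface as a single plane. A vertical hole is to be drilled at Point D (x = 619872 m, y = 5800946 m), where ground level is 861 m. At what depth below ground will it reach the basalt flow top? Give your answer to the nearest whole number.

72 m

Let the plane be z = a·x + b·y + c.
Point B−Point A: 177a − 504b = 134.7;  Point C−Point A: −204a − 383b = −98.
Solving gives a = 0.59189893, b = −0.05939264.
Then c = 780.7 − a·619883 − b·5801192 = −21579.28.
At (619872, 5800946): z_contact = 366901.6 − 344533.5 − 21579.28 = 788.8 m.
Depth below ground = 861 − 788.8 = 72 m.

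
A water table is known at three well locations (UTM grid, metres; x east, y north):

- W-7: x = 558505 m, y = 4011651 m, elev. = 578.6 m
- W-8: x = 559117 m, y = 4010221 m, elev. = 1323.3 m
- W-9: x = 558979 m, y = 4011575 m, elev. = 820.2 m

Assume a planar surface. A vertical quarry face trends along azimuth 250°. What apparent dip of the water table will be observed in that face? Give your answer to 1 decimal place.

Two edge vectors: W-7→W-8 = (612, -1430, 744.7), W-7→W-9 = (474, -76, 241.6).
Normal n = (W-7→W-8) × (W-7→W-9) = (-288890.8, 205128.6, 631308).
So ∂z/∂x = −n_x/n_z = 0.45761 and ∂z/∂y = −n_y/n_z = −0.32493.
Unit vector along 250° is (sin 250°, cos 250°) = (-0.9397, -0.3420).
Slope in that direction = a·(-0.9397) + b·(-0.3420) = −0.31888.
Apparent dip = arctan|0.31888| = 17.7° (true dip is 29.3°, so apparent ≤ true as expected).

17.7°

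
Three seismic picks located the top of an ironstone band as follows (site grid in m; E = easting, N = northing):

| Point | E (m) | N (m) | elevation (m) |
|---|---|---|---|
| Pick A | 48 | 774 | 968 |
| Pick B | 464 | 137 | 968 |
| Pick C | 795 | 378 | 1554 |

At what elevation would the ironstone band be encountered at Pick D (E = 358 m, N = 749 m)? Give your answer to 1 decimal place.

Two edge vectors: Pick A→Pick B = (416, -637, 0), Pick A→Pick C = (747, -396, 586).
Normal n = (Pick A→Pick B) × (Pick A→Pick C) = (-373282, -243776, 311103).
So ∂z/∂E = −n_x/n_z = 1.19987 and ∂z/∂N = −n_y/n_z = 0.78359.
Intercept c from Pick A: 968 − 57.59 − 606.50 = 303.91.
At (358, 749): z = 429.6 + 586.9 + 303.91 = 1320.4 m.

1320.4 m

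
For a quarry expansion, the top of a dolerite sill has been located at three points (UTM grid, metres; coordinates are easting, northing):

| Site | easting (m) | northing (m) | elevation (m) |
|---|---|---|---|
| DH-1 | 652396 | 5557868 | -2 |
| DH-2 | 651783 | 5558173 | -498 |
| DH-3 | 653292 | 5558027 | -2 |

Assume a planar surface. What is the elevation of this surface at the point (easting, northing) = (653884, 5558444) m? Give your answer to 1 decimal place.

-375.9 m

Let the plane be z = a·easting + b·northing + c.
DH-2−DH-1: −613a + 305b = −496;  DH-3−DH-1: 896a + 159b = 0.
Solving gives a = 0.212716489, b = −1.198704238.
Then c = -2 − a·652396 − b·5557868 = 6523462.54.
At (653884, 5558444): z = 139091.9 − 6662930.4 + 6523462.54 = -375.9 m.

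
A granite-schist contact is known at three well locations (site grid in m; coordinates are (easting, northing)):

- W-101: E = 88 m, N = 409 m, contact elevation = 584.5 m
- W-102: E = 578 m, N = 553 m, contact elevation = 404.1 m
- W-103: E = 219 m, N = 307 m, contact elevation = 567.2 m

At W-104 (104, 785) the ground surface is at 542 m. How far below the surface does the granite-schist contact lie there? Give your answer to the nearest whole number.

Let the plane be z = a·E + b·N + c.
W-102−W-101: 490a + 144b = −180.4;  W-103−W-101: 131a − 102b = −17.3.
Solving gives a = −0.30347, b = −0.22014.
Then c = 584.5 − a·88 − b·409 = 701.24.
At (104, 785): z_contact = −31.6 − 172.8 + 701.24 = 496.9 m.
Depth below ground = 542 − 496.9 = 45 m.

45 m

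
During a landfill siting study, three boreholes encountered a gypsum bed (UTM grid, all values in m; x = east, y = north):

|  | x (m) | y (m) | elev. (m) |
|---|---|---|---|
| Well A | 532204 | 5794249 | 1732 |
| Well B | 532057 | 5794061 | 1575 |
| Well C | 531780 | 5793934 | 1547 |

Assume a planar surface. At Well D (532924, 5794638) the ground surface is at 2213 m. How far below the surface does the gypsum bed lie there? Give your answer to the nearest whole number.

339 m

Two edge vectors: Well A→Well B = (-147, -188, -157), Well A→Well C = (-424, -315, -185).
Normal n = (Well A→Well B) × (Well A→Well C) = (-14675, 39373, -33407).
So ∂z/∂x = −n_x/n_z = −0.43927919 and ∂z/∂y = −n_y/n_z = 1.17858533.
Intercept c from Well A: 1732 + 233786.14 − 6829016.85 = −6593498.71.
At (532924, 5794638): z_contact = −234102.4 + 6829475.3 − 6593498.71 = 1874.2 m.
Depth below ground = 2213 − 1874.2 = 339 m.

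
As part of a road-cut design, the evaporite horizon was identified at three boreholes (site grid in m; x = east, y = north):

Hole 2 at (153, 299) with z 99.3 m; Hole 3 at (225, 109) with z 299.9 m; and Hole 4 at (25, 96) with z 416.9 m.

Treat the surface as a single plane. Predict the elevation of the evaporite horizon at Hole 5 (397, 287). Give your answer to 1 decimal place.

Let the plane be z = a·x + b·y + c.
Hole 3−Hole 2: 72a − 190b = 200.6;  Hole 4−Hole 2: −128a − 203b = 317.6.
Solving gives a = −0.50396, b = −1.24676.
Then c = 99.3 − a·153 − b·299 = 549.19.
At (397, 287): z = −200.1 − 357.8 + 549.19 = -8.7 m.

-8.7 m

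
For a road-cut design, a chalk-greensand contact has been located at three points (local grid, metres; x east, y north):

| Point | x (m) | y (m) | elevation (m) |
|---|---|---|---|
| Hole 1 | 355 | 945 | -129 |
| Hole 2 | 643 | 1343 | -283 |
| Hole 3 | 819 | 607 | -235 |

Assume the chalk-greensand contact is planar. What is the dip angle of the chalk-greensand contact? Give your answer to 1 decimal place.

20.0°

Two edge vectors: Hole 1→Hole 2 = (288, 398, -154), Hole 1→Hole 3 = (464, -338, -106).
Normal n = (Hole 1→Hole 2) × (Hole 1→Hole 3) = (-94240, -40928, -282016).
So ∂z/∂x = −n_x/n_z = −0.33417 and ∂z/∂y = −n_y/n_z = −0.14513.
Gradient magnitude |∇z| = √(a² + b²) = √(0.11167 + 0.02106) = 0.36432.
True dip = arctan(0.36432) = 20.0°, dipping toward ENE (azimuth ≈ 067°).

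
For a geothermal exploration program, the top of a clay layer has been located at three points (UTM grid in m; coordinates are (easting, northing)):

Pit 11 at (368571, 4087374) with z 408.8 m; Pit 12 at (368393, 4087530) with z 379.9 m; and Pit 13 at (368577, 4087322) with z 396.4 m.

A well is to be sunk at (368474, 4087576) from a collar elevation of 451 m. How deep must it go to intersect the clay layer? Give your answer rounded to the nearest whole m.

24 m

Two edge vectors: Pit 11→Pit 12 = (-178, 156, -28.9), Pit 11→Pit 13 = (6, -52, -12.4).
Normal n = (Pit 11→Pit 12) × (Pit 11→Pit 13) = (-3437.2, -2380.6, 8320).
So ∂z/∂E = −n_x/n_z = 0.41312500 and ∂z/∂N = −n_y/n_z = 0.28612981.
Intercept c from Pit 11: 408.8 − 152265.89 − 1169519.54 = −1321376.63.
At (368474, 4087576): z_contact = 152225.8 + 1169577.3 − 1321376.63 = 426.5 m.
Depth below ground = 451 − 426.5 = 24 m.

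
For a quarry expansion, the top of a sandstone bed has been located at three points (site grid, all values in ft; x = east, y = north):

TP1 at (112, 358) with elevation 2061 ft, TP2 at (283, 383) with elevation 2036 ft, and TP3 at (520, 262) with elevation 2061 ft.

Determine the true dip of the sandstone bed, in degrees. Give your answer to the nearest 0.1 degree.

Two edge vectors: TP1→TP2 = (171, 25, -25), TP1→TP3 = (408, -96, 0).
Normal n = (TP1→TP2) × (TP1→TP3) = (-2400, -10200, -26616).
So ∂z/∂x = −n_x/n_z = −0.09017 and ∂z/∂y = −n_y/n_z = −0.38323.
Gradient magnitude |∇z| = √(a² + b²) = √(0.00813 + 0.14686) = 0.39369.
True dip = arctan(0.39369) = 21.5°, dipping toward NNE (azimuth ≈ 013°).

21.5°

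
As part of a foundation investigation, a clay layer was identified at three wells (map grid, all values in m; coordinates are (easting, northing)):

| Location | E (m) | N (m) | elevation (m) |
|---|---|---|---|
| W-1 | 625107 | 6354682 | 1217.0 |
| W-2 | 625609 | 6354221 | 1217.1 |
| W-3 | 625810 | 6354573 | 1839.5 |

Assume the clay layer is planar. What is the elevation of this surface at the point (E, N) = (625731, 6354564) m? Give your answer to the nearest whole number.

1745 m

Two edge vectors: W-1→W-2 = (502, -461, 0.1), W-1→W-3 = (703, -109, 622.5).
Normal n = (W-1→W-2) × (W-1→W-3) = (-286961.6, -312424.7, 269365).
So ∂z/∂E = −n_x/n_z = 1.06532623 and ∂z/∂N = −n_y/n_z = 1.15985633.
Intercept c from W-1: 1217 − 665942.88 − 7370518.14 = −8035244.02.
At (625731, 6354564): z = 666607.6 + 7370381.3 − 8035244.02 = 1744.9 m.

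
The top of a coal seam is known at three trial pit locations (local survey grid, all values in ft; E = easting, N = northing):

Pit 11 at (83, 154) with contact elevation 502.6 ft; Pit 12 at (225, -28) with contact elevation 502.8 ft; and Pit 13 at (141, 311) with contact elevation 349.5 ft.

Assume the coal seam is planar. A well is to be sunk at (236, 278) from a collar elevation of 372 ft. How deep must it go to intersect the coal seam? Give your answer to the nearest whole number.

81 ft

Let the plane be z = a·E + b·N + c.
Pit 12−Pit 11: 142a − 182b = 0.2;  Pit 13−Pit 11: 58a + 157b = −153.1.
Solving gives a = −0.84727, b = −0.66216.
Then c = 502.6 − a·83 − b·154 = 674.90.
At (236, 278): z_contact = −200.0 − 184.1 + 674.90 = 290.9 ft.
Depth below ground = 372 − 290.9 = 81 ft.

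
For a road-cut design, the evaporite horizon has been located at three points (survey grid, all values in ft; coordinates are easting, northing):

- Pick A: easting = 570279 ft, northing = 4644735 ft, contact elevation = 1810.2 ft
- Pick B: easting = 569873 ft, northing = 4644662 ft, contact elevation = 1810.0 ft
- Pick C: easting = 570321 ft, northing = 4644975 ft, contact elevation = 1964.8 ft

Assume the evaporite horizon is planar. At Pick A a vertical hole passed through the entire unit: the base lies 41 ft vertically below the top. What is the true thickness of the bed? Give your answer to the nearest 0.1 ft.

Let the plane be z = a·easting + b·northing + c.
Pick B−Pick A: −406a − 73b = −0.2;  Pick C−Pick A: 42a + 240b = 154.6.
Solving gives a = −0.11908, b = 0.66501.
|∇z| = √(a²+b²) = 0.67558, so dip δ = arctan(0.67558) = 34.04°.
True thickness = vertical thickness × cos δ = 41 × cos 34.04° = 34.0 ft.

34.0 ft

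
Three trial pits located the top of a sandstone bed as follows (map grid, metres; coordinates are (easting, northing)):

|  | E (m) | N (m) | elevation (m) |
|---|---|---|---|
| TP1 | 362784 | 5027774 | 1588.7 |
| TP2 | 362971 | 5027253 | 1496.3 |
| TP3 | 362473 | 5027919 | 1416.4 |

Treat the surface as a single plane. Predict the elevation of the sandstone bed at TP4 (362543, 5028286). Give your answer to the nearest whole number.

1636 m

Let the plane be z = a·E + b·N + c.
TP2−TP1: 187a − 521b = −92.4;  TP3−TP1: −311a + 145b = −172.3.
Solving gives a = 0.76467061, b = 0.45181076.
Then c = 1588.7 − a·362784 − b·5027774 = −2547423.94.
At (362543, 5028286): z = 277226.0 + 2271833.7 − 2547423.94 = 1635.7 m.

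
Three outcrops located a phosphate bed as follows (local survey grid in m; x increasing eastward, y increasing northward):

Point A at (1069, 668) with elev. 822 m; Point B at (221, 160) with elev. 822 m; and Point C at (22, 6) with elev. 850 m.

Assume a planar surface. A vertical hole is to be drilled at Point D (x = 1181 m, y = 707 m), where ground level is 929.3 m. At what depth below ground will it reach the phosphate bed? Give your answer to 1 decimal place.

84.7 m

Let the plane be z = a·x + b·y + c.
Point B−Point A: −848a − 508b = 0;  Point C−Point A: −1047a − 662b = 28.
Solving gives a = 0.482169, b = −0.804881.
Then c = 822 − a·1069 − b·668 = 844.22.
At (1181, 707): z_contact = 569.44 − 569.05 + 844.22 = 844.61 m.
Depth below ground = 929.3 − 844.61 = 84.7 m.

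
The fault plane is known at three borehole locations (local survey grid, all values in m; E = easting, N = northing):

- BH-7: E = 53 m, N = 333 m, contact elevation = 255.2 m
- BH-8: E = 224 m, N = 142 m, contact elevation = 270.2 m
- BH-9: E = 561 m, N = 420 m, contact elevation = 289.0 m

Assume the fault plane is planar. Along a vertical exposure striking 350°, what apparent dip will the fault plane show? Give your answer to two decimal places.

1.62°

Two edge vectors: BH-7→BH-8 = (171, -191, 15), BH-7→BH-9 = (508, 87, 33.8).
Normal n = (BH-7→BH-8) × (BH-7→BH-9) = (-7760.8, 1840.2, 111905).
So ∂z/∂E = −n_x/n_z = 0.06935 and ∂z/∂N = −n_y/n_z = −0.01644.
Unit vector along 350° is (sin 350°, cos 350°) = (-0.1736, 0.9848).
Slope in that direction = a·(-0.1736) + b·(0.9848) = −0.02824.
Apparent dip = arctan|0.02824| = 1.62° (true dip is 4.1°, so apparent ≤ true as expected).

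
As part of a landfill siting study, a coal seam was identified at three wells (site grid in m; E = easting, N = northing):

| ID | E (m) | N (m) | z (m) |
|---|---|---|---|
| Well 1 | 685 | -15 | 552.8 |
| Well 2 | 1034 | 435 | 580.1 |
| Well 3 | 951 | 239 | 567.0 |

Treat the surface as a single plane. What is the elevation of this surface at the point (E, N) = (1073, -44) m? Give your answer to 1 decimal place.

543.8 m

Two edge vectors: Well 1→Well 2 = (349, 450, 27.3), Well 1→Well 3 = (266, 254, 14.2).
Normal n = (Well 1→Well 2) × (Well 1→Well 3) = (-544.2, 2306, -31054).
So ∂z/∂E = −n_x/n_z = −0.017524 and ∂z/∂N = −n_y/n_z = 0.074258.
Intercept c from Well 1: 552.8 + 12.00 + 1.11 = 565.92.
At (1073, -44): z = −18.8 − 3.3 + 565.92 = 543.8 m.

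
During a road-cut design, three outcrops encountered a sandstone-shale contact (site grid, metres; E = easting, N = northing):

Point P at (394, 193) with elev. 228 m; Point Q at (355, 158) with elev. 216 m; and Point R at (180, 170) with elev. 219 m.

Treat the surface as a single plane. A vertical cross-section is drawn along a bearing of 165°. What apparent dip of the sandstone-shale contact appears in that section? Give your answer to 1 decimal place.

17.9°

Two edge vectors: Point P→Point Q = (-39, -35, -12), Point P→Point R = (-214, -23, -9).
Normal n = (Point P→Point Q) × (Point P→Point R) = (39, 2217, -6593).
So ∂z/∂E = −n_x/n_z = 0.00592 and ∂z/∂N = −n_y/n_z = 0.33627.
Unit vector along 165° is (sin 165°, cos 165°) = (0.2588, -0.9659).
Slope in that direction = a·(0.2588) + b·(-0.9659) = −0.32328.
Apparent dip = arctan|0.32328| = 17.9° (true dip is 18.6°, so apparent ≤ true as expected).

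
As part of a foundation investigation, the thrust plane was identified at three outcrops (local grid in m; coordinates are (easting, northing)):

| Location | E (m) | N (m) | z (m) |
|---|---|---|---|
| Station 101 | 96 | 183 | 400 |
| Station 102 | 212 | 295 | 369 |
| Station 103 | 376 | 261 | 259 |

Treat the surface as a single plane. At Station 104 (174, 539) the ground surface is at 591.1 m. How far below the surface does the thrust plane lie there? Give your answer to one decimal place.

Let the plane be z = a·E + b·N + c.
Station 102−Station 101: 116a + 112b = −31;  Station 103−Station 101: 280a + 78b = −141.
Solving gives a = −0.59941, b = 0.34403.
Then c = 400 − a·96 − b·183 = 394.59.
At (174, 539): z_contact = −104.30 + 185.43 + 394.59 = 475.72 m.
Depth below ground = 591.1 − 475.72 = 115.4 m.

115.4 m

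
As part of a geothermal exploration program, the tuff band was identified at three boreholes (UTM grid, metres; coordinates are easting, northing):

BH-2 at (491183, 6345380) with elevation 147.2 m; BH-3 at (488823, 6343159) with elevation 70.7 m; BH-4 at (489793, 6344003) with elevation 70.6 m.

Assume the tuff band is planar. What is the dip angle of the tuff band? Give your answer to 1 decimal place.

Let the plane be z = a·easting + b·northing + c.
BH-3−BH-2: −2360a − 2221b = −76.5;  BH-4−BH-2: −1390a − 1377b = −76.6.
Solving gives a = −0.39862, b = 0.45801.
Gradient magnitude |∇z| = √(a² + b²) = √(0.15890 + 0.20978) = 0.60719.
True dip = arctan(0.60719) = 31.3°, dipping toward SE (azimuth ≈ 139°).

31.3°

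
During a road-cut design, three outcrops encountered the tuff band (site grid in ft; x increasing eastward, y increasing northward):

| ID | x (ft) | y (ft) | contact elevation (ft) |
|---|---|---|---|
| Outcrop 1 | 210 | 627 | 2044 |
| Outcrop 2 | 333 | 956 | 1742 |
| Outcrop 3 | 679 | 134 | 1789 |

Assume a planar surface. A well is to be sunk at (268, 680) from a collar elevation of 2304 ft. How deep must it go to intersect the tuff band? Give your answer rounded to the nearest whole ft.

350 ft

Let the plane be z = a·x + b·y + c.
Outcrop 2−Outcrop 1: 123a + 329b = −302;  Outcrop 3−Outcrop 1: 469a − 493b = −255.
Solving gives a = −1.08300, b = −0.51304.
Then c = 2044 − a·210 − b·627 = 2593.11.
At (268, 680): z_contact = −290.2 − 348.9 + 2593.11 = 1954.0 ft.
Depth below ground = 2304 − 1954.0 = 350 ft.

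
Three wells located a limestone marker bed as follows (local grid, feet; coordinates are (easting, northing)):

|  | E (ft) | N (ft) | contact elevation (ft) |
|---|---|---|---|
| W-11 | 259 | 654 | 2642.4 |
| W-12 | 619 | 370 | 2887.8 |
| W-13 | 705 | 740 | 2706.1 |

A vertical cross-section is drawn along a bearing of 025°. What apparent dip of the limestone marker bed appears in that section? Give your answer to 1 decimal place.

Let the plane be z = a·E + b·N + c.
W-12−W-11: 360a − 284b = 245.4;  W-13−W-11: 446a + 86b = 63.7.
Solving gives a = 0.24866, b = −0.54888.
Unit vector along 025° is (sin 25°, cos 25°) = (0.4226, 0.9063).
Slope in that direction = a·(0.4226) + b·(0.9063) = −0.39236.
Apparent dip = arctan|0.39236| = 21.4° (true dip is 31.1°, so apparent ≤ true as expected).

21.4°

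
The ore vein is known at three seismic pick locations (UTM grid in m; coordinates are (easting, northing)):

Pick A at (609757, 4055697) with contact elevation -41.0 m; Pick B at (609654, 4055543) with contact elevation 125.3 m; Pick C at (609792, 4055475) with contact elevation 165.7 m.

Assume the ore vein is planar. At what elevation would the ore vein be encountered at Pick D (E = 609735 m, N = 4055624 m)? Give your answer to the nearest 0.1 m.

Let the plane be z = a·E + b·N + c.
Pick B−Pick A: −103a − 154b = 166.3;  Pick C−Pick A: 35a − 222b = 206.7.
Solving gives a = −0.180025481, b = −0.959463477.
Then c = -41 − a·609757 − b·4055697 = 4001023.94.
At (609735, 4055624): z = −109767.8 − 3891223.1 + 4001023.94 = 33.0 m.

33.0 m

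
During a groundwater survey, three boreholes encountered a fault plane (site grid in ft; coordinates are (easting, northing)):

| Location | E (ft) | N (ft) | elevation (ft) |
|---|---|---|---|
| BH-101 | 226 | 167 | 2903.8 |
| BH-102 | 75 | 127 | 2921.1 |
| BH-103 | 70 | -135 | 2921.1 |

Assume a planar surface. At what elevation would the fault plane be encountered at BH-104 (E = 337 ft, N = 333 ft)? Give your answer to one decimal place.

Two edge vectors: BH-101→BH-102 = (-151, -40, 17.3), BH-101→BH-103 = (-156, -302, 17.3).
Normal n = (BH-101→BH-102) × (BH-101→BH-103) = (4532.6, -86.5, 39362).
So ∂z/∂E = −n_x/n_z = −0.11515 and ∂z/∂N = −n_y/n_z = 0.00220.
Intercept c from BH-101: 2903.8 + 26.02 − 0.37 = 2929.46.
At (337, 333): z = −38.8 + 0.7 + 2929.46 = 2891.4 ft.

2891.4 ft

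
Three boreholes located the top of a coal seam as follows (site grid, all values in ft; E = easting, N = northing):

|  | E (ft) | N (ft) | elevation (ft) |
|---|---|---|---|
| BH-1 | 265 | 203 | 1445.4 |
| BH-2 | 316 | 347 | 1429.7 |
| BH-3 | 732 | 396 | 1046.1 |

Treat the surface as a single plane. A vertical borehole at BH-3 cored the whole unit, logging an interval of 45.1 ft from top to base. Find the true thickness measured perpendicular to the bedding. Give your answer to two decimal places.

Two edge vectors: BH-1→BH-2 = (51, 144, -15.7), BH-1→BH-3 = (467, 193, -399.3).
Normal n = (BH-1→BH-2) × (BH-1→BH-3) = (-54469.1, 13032.4, -57405).
So ∂z/∂E = −n_x/n_z = −0.94886 and ∂z/∂N = −n_y/n_z = 0.22703.
|∇z| = √(a²+b²) = 0.97564, so dip δ = arctan(0.97564) = 44.29°.
True thickness = vertical thickness × cos δ = 45.1 × cos 44.29° = 32.28 ft.

32.28 ft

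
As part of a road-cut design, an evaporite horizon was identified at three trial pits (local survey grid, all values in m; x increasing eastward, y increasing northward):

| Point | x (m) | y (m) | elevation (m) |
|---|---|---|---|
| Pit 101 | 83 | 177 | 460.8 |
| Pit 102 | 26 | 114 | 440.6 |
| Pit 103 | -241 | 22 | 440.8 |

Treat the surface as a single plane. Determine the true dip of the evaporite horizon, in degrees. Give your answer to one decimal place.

Let the plane be z = a·x + b·y + c.
Pit 102−Pit 101: −57a − 63b = −20.2;  Pit 103−Pit 101: −324a − 155b = −20.
Solving gives a = −0.16161, b = 0.46686.
Gradient magnitude |∇z| = √(a² + b²) = √(0.02612 + 0.21796) = 0.49404.
True dip = arctan(0.49404) = 26.3°, dipping toward SSE (azimuth ≈ 161°).

26.3°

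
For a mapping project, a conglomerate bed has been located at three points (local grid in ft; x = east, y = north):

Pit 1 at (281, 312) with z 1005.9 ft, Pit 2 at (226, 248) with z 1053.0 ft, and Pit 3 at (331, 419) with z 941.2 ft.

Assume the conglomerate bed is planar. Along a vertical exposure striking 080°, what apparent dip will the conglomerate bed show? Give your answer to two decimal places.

Let the plane be z = a·x + b·y + c.
Pit 2−Pit 1: −55a − 64b = 47.1;  Pit 3−Pit 1: 50a + 107b = −64.7.
Solving gives a = −0.33479, b = −0.44823.
Unit vector along 080° is (sin 80°, cos 80°) = (0.9848, 0.1736).
Slope in that direction = a·(0.9848) + b·(0.1736) = −0.40753.
Apparent dip = arctan|0.40753| = 22.17° (true dip is 29.2°, so apparent ≤ true as expected).

22.17°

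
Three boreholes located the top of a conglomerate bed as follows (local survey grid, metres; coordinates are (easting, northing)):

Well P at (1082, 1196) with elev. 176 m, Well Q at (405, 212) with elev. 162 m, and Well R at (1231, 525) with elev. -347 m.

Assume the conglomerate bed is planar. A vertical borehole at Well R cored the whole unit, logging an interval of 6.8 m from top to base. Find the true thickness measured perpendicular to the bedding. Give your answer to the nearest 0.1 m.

4.7 m

Let the plane be z = a·E + b·N + c.
Well Q−Well P: −677a − 984b = −14;  Well R−Well P: 149a − 671b = −523.
Solving gives a = −0.84083, b = 0.59272.
|∇z| = √(a²+b²) = 1.02874, so dip δ = arctan(1.02874) = 45.81°.
True thickness = vertical thickness × cos δ = 6.8 × cos 45.81° = 4.7 m.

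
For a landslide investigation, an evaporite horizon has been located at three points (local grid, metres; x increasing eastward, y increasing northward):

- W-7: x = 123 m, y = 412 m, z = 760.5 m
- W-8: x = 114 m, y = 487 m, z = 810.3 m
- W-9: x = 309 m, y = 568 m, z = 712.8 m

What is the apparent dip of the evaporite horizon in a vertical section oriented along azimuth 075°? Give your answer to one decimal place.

Two edge vectors: W-7→W-8 = (-9, 75, 49.8), W-7→W-9 = (186, 156, -47.7).
Normal n = (W-7→W-8) × (W-7→W-9) = (-11346.3, 8833.5, -15354).
So ∂z/∂x = −n_x/n_z = −0.73898 and ∂z/∂y = −n_y/n_z = 0.57532.
Unit vector along 075° is (sin 75°, cos 75°) = (0.9659, 0.2588).
Slope in that direction = a·(0.9659) + b·(0.2588) = −0.56490.
Apparent dip = arctan|0.56490| = 29.5° (true dip is 43.1°, so apparent ≤ true as expected).

29.5°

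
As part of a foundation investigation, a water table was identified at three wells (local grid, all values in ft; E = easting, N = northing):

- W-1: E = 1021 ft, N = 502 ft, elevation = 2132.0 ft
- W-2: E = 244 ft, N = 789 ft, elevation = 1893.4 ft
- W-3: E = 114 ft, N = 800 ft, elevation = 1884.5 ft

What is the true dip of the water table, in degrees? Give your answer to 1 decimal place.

Two edge vectors: W-1→W-2 = (-777, 287, -238.6), W-1→W-3 = (-907, 298, -247.5).
Normal n = (W-1→W-2) × (W-1→W-3) = (70.3, 24102.7, 28763).
So ∂z/∂E = −n_x/n_z = −0.00244 and ∂z/∂N = −n_y/n_z = −0.83798.
Gradient magnitude |∇z| = √(a² + b²) = √(0.00001 + 0.70220) = 0.83798.
True dip = arctan(0.83798) = 40.0°, dipping toward N (azimuth ≈ 000°).

40.0°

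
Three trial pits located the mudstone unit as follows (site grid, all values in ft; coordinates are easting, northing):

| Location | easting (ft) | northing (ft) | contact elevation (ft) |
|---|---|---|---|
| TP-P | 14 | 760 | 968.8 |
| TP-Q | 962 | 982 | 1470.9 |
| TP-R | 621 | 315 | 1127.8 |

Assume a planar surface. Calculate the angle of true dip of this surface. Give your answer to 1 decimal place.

28.4°

Let the plane be z = a·easting + b·northing + c.
TP-Q−TP-P: 948a + 222b = 502.1;  TP-R−TP-P: 607a − 445b = 159.
Solving gives a = 0.46483, b = 0.27675.
Gradient magnitude |∇z| = √(a² + b²) = √(0.21607 + 0.07659) = 0.54098.
True dip = arctan(0.54098) = 28.4°, dipping toward WSW (azimuth ≈ 239°).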